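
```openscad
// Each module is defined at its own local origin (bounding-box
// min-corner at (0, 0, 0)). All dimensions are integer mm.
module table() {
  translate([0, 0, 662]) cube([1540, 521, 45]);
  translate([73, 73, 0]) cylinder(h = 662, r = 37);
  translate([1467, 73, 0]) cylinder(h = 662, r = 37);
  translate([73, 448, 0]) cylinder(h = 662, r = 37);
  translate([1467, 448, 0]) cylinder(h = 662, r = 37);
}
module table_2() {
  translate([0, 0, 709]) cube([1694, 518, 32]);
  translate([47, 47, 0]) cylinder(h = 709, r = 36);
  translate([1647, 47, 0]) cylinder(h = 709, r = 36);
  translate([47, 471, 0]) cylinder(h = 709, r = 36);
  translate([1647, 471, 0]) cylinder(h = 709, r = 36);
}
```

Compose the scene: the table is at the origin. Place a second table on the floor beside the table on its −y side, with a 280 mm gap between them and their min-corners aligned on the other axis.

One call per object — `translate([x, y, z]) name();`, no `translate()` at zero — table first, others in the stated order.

table();
translate([0, -798, 0]) table_2();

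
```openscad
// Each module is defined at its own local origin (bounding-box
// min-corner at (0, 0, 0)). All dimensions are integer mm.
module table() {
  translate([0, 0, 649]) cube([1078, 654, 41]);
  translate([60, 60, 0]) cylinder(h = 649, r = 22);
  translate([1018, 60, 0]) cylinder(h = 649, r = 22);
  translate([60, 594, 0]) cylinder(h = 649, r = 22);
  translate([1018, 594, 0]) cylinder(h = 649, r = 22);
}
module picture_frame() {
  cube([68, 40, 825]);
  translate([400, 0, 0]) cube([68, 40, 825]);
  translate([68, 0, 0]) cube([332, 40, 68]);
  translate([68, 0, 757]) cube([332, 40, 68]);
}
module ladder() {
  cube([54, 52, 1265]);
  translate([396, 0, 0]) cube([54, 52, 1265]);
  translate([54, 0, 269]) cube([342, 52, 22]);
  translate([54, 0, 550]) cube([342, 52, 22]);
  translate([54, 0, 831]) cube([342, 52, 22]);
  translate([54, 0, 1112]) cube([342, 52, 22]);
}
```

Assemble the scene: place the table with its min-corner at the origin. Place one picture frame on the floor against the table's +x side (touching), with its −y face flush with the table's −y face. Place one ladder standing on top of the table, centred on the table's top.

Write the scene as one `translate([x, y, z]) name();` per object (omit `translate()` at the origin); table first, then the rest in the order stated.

table();
translate([1078, 0, 0]) picture_frame();
translate([314, 301, 690]) ladder();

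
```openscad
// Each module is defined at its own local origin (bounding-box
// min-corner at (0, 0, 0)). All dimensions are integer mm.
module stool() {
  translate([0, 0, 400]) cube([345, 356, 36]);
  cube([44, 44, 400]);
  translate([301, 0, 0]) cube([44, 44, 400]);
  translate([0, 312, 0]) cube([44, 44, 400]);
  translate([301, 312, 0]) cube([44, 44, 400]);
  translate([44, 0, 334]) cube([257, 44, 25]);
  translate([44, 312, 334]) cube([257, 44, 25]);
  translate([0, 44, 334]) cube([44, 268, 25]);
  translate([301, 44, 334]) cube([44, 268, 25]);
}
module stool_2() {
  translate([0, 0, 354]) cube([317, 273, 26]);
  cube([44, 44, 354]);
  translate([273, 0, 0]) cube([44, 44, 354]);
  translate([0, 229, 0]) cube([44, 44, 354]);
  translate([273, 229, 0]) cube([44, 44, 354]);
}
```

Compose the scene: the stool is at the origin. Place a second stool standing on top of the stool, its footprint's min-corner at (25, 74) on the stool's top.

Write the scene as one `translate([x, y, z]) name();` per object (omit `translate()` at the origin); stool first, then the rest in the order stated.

stool();
translate([25, 74, 436]) stool_2();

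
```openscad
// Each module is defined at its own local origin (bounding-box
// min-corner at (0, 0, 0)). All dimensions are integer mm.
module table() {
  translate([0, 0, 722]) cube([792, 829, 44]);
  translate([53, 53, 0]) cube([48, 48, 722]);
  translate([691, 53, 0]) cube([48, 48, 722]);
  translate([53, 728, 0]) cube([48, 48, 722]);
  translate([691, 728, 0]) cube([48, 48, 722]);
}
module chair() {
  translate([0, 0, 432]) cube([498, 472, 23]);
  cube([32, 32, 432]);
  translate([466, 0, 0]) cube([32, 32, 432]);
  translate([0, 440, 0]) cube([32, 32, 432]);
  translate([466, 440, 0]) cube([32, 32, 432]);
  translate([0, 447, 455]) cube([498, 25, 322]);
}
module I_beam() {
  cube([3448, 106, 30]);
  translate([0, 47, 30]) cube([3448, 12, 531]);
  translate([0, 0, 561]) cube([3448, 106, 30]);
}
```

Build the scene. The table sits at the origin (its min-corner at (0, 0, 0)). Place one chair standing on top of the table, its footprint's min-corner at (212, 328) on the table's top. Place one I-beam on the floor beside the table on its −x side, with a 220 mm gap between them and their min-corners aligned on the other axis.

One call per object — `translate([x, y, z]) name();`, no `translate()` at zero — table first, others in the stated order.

table();
translate([212, 328, 766]) chair();
translate([-3668, 0, 0]) I_beam();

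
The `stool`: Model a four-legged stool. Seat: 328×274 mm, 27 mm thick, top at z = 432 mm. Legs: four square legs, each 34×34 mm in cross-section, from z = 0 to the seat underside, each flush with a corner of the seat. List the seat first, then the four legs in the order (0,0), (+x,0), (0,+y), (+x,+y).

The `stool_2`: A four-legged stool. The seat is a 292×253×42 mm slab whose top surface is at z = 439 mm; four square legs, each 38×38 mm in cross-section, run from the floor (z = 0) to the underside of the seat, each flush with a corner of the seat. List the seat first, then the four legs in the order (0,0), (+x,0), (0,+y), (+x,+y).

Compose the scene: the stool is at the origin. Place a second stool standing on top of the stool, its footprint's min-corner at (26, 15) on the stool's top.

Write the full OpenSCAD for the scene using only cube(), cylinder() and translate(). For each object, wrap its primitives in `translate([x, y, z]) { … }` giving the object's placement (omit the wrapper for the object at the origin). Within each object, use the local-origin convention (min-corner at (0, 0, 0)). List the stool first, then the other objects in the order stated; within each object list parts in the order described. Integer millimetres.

translate([0, 0, 405]) cube([328, 274, 27]);
cube([34, 34, 405]);
translate([294, 0, 0]) cube([34, 34, 405]);
translate([0, 240, 0]) cube([34, 34, 405]);
translate([294, 240, 0]) cube([34, 34, 405]);
translate([26, 15, 432]) {
  translate([0, 0, 397]) cube([292, 253, 42]);
  cube([38, 38, 397]);
  translate([254, 0, 0]) cube([38, 38, 397]);
  translate([0, 215, 0]) cube([38, 38, 397]);
  translate([254, 215, 0]) cube([38, 38, 397]);
}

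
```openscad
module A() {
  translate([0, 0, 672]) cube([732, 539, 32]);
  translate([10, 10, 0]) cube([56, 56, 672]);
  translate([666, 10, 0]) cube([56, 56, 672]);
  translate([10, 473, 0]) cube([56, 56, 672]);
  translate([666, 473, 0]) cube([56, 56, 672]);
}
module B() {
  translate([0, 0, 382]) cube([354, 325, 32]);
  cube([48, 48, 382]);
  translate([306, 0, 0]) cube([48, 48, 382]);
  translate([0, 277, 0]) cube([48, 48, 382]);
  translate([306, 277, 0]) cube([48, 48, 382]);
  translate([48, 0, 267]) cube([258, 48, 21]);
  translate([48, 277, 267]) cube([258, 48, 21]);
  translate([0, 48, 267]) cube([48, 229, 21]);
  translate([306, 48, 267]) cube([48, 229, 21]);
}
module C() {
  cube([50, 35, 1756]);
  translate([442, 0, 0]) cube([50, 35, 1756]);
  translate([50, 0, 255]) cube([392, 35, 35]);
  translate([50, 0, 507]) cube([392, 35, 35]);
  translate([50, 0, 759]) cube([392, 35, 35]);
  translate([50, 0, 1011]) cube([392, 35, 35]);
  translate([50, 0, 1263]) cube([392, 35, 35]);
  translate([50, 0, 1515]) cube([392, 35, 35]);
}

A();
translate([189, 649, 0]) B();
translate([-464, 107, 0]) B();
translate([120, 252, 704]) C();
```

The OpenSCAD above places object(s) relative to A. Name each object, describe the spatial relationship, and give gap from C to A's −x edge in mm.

A is a table. B is a stool. C is a ladder. Two stools sit around the table at the +y, −x sides. The ladder is on top of the table, centred. The gap from the ladder to the table's −x edge is 120 mm.

The ladder's min-x is at 120; the table's min-x is 0; gap = 120 mm.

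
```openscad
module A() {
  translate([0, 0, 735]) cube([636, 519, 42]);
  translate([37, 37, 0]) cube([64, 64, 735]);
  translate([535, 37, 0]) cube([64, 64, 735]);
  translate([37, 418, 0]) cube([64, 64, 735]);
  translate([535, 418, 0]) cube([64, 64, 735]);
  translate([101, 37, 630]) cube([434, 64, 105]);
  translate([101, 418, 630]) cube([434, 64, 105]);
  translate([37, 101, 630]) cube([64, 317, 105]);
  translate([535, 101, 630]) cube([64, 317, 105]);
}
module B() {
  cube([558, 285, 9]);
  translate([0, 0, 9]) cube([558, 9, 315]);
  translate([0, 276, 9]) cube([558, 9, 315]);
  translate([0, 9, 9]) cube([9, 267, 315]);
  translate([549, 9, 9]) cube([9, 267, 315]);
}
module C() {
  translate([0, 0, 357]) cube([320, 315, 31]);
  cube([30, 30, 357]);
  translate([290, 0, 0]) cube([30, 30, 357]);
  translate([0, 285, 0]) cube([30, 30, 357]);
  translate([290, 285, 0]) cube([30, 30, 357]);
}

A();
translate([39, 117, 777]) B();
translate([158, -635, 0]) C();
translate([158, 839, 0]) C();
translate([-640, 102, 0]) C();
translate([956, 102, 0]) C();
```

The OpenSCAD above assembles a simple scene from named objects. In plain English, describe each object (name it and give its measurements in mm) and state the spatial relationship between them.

A is a rectangular dining table. The top is 636×519×42 mm with its upper surface at z = 777 mm. It stands on four 64×64 mm square legs, each inset 37 mm from the nearest pair of top edges, running from the floor to the underside of the top. Four apron rails, 64 mm thick and 105 mm tall, run between adjacent legs with their top edges flush with the underside of the top and their outer faces flush with the legs' outer faces.

B is an open storage box with external size 558×285×324 mm and wall thickness 9 mm (the base is also 9 mm thick). The base covers the whole footprint; the four walls stand on the base, with the y-facing walls full-width and the x-facing walls fitting between their inner faces.

C is a four-legged stool. The seat is 320×315 mm, 31 mm thick, top at z = 388 mm. It stands on four square legs, each 30×30 mm in cross-section, from z = 0 to the seat underside, each flush with a corner of the seat.

The open box is on top of the table, centred. Four stools sit around the table at the −y, +y, −x, +x sides.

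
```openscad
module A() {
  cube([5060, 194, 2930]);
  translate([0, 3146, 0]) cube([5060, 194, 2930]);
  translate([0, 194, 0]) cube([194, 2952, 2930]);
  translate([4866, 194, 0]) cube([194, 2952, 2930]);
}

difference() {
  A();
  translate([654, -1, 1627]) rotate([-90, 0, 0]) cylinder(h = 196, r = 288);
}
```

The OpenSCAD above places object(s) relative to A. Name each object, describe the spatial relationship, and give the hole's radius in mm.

A is a house frame. The house frame has a circular hole through its front wall. The hole's radius is 288 mm.

The subtracted cylinder has r = 288 mm.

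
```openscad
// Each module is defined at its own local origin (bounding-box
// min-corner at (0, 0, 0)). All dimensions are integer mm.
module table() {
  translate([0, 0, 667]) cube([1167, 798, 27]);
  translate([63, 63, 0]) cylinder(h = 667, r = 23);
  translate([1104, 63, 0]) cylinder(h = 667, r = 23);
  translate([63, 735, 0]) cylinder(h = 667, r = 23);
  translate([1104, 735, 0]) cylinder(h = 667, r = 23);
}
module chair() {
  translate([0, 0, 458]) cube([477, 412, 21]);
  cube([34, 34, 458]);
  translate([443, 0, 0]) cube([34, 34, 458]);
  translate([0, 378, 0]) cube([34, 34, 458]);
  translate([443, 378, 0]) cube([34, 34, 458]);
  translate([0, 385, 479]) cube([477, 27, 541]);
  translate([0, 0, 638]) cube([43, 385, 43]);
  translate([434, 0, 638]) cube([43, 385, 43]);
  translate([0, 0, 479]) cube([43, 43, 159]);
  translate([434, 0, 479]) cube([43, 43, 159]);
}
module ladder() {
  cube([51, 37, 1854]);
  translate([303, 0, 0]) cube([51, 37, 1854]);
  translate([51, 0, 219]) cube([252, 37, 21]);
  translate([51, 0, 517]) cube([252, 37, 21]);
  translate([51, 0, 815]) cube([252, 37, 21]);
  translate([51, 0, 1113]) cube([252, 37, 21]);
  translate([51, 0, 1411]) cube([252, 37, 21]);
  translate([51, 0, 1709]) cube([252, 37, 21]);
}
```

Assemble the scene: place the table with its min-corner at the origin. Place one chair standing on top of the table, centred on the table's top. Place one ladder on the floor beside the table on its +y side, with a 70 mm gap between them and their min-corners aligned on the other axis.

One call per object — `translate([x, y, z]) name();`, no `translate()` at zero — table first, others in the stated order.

table();
translate([345, 193, 694]) chair();
translate([0, 868, 0]) ladder();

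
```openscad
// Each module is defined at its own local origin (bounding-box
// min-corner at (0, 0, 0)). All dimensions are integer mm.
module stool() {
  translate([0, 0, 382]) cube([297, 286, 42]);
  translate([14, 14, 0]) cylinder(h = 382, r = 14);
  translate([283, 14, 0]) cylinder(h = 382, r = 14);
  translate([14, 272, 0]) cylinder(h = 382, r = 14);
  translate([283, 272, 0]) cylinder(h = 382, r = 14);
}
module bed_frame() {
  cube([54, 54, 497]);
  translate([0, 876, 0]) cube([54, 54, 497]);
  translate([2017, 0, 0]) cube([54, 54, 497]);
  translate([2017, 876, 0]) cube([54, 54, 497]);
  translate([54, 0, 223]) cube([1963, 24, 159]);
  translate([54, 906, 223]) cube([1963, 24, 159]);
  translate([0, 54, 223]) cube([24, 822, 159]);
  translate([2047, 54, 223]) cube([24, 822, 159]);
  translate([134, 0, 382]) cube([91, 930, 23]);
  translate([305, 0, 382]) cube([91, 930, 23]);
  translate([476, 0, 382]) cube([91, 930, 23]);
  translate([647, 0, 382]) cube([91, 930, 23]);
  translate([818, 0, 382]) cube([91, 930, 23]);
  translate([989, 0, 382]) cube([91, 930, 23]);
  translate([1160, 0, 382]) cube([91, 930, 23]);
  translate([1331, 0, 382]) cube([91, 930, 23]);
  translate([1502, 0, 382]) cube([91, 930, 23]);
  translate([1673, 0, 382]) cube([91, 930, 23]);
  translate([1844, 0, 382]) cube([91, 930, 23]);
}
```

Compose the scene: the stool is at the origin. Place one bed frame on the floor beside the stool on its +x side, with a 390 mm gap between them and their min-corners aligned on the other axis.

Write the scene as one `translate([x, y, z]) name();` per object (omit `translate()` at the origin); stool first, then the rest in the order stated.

stool();
translate([687, 0, 0]) bed_frame();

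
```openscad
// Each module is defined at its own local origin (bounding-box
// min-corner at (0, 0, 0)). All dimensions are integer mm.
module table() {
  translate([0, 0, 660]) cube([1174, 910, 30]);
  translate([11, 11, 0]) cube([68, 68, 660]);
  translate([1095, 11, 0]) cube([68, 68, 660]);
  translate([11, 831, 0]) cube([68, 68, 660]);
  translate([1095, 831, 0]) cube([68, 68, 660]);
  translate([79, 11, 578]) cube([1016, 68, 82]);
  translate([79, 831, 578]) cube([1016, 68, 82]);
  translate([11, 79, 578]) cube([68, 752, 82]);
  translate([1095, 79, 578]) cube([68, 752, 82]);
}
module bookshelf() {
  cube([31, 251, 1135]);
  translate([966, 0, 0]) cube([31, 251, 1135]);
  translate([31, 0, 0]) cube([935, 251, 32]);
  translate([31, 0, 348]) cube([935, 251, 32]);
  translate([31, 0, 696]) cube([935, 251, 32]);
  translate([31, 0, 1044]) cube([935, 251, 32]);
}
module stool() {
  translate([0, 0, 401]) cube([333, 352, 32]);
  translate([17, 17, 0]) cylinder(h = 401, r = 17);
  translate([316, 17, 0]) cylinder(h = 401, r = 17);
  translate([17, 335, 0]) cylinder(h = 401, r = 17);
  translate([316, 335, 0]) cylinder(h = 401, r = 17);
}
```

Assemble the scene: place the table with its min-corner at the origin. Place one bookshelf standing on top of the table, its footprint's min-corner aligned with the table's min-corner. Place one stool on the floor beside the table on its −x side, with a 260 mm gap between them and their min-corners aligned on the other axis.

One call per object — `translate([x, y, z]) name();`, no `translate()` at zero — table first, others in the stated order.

table();
translate([0, 0, 690]) bookshelf();
translate([-593, 0, 0]) stool();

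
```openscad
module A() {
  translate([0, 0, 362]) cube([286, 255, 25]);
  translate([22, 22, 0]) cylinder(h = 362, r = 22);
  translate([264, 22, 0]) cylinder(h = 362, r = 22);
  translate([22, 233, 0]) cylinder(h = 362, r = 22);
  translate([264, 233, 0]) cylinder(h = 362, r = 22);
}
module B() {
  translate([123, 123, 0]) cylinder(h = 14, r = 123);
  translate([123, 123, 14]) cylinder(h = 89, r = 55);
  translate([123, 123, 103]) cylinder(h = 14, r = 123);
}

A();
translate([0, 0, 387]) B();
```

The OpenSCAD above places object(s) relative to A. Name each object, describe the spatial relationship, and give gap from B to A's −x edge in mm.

The spool's min-x is at 0; the stool's min-x is 0; gap = 0 mm.

A is a stool. B is a spool. The spool is on top of the stool. The gap from the spool to the stool's −x edge is 0 mm.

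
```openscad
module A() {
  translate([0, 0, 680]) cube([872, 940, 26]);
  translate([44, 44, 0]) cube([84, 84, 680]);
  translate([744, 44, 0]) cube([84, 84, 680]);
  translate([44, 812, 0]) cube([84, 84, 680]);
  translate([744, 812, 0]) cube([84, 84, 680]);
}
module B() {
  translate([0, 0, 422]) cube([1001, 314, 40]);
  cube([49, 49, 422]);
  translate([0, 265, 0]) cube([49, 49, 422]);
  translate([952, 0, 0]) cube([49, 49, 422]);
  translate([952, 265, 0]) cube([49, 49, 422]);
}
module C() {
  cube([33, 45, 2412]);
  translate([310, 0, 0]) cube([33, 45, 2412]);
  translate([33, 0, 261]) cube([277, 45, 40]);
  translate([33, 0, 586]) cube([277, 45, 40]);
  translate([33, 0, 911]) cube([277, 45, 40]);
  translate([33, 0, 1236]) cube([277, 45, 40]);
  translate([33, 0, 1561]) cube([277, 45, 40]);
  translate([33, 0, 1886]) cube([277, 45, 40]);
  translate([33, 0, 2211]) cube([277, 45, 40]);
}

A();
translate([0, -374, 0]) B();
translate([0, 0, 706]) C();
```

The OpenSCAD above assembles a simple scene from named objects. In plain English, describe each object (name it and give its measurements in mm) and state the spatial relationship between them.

A is a table with a 872×940 mm rectangular top, 26 mm thick, top surface at z = 706 mm, supported by four 84×84 mm square legs, each inset 44 mm from the nearest pair of top edges, running from the floor.

B is a bench: a 1001×314 mm seat slab, 40 mm thick, top at z = 462 mm, on four 49×49 mm square legs flush with the seat corners and standing on z = 0.

C is a straight ladder. Two 33×45 mm vertical rails, 2412 mm tall, stand 343 mm apart (outside-to-outside) with their front faces coplanar on the −y side. 7 rungs, each 45 mm deep and 40 mm tall, span between the inner faces of the rails, front faces flush with the rails. The lowest rung's underside is at z = 261 mm and rungs are spaced 325 mm apart (underside to underside).

The bench is on the floor beside the table on its −y side. The ladder is on top of the table.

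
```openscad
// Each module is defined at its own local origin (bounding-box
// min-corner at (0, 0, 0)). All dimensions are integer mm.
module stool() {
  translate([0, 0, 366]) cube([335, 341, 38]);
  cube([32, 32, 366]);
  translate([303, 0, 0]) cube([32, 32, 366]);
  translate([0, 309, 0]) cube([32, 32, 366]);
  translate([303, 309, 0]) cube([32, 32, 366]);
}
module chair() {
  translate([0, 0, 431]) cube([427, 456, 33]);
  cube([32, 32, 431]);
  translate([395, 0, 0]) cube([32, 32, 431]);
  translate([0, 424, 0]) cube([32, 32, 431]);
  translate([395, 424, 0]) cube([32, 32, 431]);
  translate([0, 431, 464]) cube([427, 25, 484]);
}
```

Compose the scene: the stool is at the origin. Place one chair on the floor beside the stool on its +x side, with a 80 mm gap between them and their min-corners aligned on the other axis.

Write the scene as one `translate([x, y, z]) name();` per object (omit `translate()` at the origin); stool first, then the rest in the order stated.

stool();
translate([415, 0, 0]) chair();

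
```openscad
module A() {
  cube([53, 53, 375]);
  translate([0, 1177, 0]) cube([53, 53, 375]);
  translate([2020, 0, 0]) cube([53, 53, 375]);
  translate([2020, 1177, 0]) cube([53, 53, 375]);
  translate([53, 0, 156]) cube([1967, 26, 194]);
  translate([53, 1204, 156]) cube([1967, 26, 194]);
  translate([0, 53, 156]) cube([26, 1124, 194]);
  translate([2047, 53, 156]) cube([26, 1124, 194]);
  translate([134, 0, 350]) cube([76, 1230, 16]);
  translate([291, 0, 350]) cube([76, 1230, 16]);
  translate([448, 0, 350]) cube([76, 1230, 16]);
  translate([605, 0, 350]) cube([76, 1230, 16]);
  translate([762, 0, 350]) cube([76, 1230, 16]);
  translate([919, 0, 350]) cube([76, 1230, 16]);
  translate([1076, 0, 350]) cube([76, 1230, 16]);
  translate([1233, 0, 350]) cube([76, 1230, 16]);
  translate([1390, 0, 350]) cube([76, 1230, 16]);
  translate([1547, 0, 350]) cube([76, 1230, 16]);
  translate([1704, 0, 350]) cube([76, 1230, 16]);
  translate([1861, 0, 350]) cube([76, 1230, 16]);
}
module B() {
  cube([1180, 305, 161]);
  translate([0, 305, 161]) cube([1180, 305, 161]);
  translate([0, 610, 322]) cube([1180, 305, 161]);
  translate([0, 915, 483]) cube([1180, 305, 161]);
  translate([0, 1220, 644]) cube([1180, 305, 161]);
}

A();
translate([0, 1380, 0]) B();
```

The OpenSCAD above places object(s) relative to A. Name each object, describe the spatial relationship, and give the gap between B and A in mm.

A is a bed frame. B is a staircase. The staircase is on the floor beside the bed frame on its +y side. The gap between the staircase and the bed frame is 150 mm.

The staircase's nearest face is 150 mm from the bed frame's +y face.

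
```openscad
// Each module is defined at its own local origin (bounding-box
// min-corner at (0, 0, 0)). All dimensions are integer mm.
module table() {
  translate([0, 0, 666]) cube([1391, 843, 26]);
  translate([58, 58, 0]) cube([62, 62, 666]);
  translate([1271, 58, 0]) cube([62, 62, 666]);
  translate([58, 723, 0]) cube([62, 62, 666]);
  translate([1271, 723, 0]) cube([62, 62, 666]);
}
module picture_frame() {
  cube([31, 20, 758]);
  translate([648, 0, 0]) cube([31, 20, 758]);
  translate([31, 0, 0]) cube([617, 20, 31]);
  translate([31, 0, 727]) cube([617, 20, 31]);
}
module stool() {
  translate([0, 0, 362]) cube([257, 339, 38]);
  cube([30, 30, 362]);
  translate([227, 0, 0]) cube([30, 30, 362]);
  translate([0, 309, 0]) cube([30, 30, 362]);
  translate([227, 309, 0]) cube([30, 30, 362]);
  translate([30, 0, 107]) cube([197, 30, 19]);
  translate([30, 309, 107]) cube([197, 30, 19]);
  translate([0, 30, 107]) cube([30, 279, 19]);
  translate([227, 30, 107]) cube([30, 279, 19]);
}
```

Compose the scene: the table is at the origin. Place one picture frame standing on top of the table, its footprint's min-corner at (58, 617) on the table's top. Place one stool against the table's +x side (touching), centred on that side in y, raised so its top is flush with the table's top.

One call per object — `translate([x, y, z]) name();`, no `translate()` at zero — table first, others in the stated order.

table();
translate([58, 617, 692]) picture_frame();
translate([1391, 252, 292]) stool();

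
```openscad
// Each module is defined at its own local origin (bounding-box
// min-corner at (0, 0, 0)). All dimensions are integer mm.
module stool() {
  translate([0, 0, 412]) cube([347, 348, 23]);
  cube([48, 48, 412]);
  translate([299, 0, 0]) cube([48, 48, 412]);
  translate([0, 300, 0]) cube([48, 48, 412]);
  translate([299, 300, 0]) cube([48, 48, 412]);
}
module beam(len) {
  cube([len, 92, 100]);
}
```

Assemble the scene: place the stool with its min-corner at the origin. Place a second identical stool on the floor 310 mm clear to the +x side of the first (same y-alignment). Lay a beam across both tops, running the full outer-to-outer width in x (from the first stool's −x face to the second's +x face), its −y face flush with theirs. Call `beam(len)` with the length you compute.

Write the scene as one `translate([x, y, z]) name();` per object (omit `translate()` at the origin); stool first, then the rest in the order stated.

stool();
translate([657, 0, 0]) stool();
translate([0, 0, 435]) beam(1004);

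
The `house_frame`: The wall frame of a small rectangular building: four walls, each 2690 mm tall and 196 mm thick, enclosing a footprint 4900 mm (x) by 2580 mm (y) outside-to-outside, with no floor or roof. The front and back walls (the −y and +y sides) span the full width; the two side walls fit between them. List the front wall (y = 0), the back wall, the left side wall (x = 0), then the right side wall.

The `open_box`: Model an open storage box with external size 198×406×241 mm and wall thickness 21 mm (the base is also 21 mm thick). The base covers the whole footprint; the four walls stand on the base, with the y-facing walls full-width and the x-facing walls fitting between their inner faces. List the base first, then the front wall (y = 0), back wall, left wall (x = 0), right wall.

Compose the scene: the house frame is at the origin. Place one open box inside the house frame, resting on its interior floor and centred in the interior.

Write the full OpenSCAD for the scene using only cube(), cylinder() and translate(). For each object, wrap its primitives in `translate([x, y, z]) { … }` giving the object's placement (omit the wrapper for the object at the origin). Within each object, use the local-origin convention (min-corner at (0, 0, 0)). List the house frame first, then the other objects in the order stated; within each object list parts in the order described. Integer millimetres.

cube([4900, 196, 2690]);
translate([0, 2384, 0]) cube([4900, 196, 2690]);
translate([0, 196, 0]) cube([196, 2188, 2690]);
translate([4704, 196, 0]) cube([196, 2188, 2690]);
translate([2351, 1087, 0]) {
  cube([198, 406, 21]);
  translate([0, 0, 21]) cube([198, 21, 220]);
  translate([0, 385, 21]) cube([198, 21, 220]);
  translate([0, 21, 21]) cube([21, 364, 220]);
  translate([177, 21, 21]) cube([21, 364, 220]);
}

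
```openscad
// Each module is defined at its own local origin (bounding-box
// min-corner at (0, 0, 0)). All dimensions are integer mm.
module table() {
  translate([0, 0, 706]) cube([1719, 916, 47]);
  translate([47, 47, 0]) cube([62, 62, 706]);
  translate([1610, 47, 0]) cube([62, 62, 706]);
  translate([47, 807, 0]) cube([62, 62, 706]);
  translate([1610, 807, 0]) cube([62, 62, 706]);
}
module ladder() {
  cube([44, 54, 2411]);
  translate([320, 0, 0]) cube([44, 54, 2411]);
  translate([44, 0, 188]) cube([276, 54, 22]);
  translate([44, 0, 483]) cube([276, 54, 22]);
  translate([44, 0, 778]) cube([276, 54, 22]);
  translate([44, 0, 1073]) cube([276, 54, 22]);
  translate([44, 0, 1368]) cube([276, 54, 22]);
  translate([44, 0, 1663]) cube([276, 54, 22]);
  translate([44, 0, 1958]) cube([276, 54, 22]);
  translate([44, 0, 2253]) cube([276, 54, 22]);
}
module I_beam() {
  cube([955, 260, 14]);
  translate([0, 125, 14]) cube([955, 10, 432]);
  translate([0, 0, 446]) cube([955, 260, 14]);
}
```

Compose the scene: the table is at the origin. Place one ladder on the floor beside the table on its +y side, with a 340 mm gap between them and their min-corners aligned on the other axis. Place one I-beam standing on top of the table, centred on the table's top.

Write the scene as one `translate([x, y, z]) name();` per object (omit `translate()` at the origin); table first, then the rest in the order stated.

table();
translate([0, 1256, 0]) ladder();
translate([382, 328, 753]) I_beam();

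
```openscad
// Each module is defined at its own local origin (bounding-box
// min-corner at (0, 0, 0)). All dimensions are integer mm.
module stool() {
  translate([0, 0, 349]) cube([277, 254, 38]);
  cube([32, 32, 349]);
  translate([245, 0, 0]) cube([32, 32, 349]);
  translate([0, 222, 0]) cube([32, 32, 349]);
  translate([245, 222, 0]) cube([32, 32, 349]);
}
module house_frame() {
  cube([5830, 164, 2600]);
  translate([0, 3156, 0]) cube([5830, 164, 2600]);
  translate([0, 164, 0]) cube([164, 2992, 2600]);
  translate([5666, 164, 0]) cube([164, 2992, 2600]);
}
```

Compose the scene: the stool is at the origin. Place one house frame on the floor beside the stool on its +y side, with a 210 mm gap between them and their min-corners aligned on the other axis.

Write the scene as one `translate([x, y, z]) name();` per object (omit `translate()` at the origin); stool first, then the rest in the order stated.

stool();
translate([0, 464, 0]) house_frame();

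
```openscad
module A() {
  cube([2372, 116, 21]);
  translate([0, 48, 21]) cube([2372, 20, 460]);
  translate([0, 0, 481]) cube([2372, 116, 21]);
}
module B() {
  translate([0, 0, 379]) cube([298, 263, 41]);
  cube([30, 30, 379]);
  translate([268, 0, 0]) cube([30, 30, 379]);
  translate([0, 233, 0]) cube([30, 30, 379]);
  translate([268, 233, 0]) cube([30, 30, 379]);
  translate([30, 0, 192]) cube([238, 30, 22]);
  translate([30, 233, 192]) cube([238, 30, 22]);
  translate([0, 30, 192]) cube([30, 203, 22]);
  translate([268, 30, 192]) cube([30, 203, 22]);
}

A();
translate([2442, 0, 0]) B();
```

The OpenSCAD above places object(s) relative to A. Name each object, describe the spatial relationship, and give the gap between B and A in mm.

The stool's nearest face is 70 mm from the I-beam's +x face.

A is an I-beam. B is a stool. The stool is on the floor beside the I-beam on its +x side. The gap between the stool and the I-beam is 70 mm.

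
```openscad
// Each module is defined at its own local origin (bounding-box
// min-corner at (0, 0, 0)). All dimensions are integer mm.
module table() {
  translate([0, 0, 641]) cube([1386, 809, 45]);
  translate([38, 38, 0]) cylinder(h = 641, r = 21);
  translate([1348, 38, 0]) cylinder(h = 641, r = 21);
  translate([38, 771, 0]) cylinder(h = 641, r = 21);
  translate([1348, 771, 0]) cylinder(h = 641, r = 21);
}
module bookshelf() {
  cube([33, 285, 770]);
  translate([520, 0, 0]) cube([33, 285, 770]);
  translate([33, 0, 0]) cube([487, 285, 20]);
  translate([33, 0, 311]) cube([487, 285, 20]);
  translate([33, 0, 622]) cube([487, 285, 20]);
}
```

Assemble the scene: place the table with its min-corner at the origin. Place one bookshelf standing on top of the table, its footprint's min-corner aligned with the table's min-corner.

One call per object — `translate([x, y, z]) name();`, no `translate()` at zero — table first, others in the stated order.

table();
translate([0, 0, 686]) bookshelf();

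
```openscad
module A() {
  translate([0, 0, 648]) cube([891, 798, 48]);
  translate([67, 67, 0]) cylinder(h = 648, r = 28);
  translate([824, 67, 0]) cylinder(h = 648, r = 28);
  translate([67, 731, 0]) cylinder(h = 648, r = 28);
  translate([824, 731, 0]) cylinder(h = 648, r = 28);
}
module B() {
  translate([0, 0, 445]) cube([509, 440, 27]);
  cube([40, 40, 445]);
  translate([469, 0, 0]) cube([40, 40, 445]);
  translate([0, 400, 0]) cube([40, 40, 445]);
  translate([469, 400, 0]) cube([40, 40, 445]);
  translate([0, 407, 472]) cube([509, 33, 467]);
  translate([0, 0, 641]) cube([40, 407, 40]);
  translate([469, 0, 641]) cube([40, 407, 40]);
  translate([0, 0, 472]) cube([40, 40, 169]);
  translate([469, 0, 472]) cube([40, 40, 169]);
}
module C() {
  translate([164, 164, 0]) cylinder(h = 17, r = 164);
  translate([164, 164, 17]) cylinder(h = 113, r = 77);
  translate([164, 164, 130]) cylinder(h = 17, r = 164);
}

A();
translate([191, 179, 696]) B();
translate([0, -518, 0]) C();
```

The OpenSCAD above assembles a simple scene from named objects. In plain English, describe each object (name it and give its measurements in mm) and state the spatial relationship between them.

A is a rectangular dining table. The top is 891×798×48 mm with its upper surface at z = 696 mm. It stands on four round legs of 56 mm diameter, each leg's bounding box inset 39 mm from the nearest pair of top edges, running from the floor to the underside of the top.

B is a chair. The seat is a 509×440×27 mm slab with its top at z = 472 mm, on four 40×40 mm corner legs (flush with the seat edges, standing on z = 0). A flat backrest 33 mm thick, 467 mm tall, spans the full seat width and rises from the seat top along its +y edge, rear face flush with the rear of the seat. Two armrests of 40×40 mm section run along each side from the seat's front edge to the front of the backrest, top faces 209 mm above the seat top and outer faces flush with the seat's x-edges; a 40×40 mm post under the front of each armrest stands on the seat at the front corner.

C is a spool: two coaxial disc flanges of radius 164 mm and thickness 17 mm, joined by a core cylinder of radius 77 mm and height 113 mm. The lower flange rests on z = 0 and the three cylinders share a vertical axis.

The chair is on top of the table, centred. The spool is on the floor beside the table on its −y side.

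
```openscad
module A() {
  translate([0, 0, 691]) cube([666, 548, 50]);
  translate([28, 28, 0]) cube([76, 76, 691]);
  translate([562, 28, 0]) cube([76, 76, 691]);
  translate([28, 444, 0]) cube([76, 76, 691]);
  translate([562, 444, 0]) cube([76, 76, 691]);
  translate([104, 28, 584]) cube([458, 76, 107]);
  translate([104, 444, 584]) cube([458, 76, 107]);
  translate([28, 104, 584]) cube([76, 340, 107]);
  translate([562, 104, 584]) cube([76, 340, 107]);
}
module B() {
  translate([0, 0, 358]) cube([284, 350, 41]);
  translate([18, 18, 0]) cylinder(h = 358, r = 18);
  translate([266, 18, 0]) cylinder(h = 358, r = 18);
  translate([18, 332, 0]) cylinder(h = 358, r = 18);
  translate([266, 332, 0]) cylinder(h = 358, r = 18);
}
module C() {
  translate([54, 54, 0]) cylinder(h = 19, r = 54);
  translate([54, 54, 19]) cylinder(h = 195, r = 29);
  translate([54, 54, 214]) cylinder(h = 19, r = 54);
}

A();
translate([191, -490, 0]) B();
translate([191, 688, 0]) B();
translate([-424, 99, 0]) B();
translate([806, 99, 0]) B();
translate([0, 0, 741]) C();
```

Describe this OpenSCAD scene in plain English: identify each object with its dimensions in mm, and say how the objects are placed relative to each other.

A is a rectangular dining table. The top is 666×548×50 mm with its upper surface at z = 741 mm. It stands on four 76×76 mm square legs, each inset 28 mm from the nearest pair of top edges, running from the floor to the underside of the top. Four apron rails, 76 mm thick and 107 mm tall, run between adjacent legs with their top edges flush with the underside of the top and their outer faces flush with the legs' outer faces.

B is a four-legged stool. The seat is 284×350 mm, 41 mm thick, top at z = 399 mm. It stands on four round legs, each 36 mm in diameter, from z = 0 to the seat underside, each leg's axis is inset half a diameter from the nearest pair of seat edges (so the leg's bounding box is flush with the corner).

C is a spool: two coaxial disc flanges of radius 54 mm and thickness 19 mm, joined by a core cylinder of radius 29 mm and height 195 mm. The lower flange rests on z = 0 and the three cylinders share a vertical axis.

Four stools sit around the table at the −y, +y, −x, +x sides. The spool is on top of the table.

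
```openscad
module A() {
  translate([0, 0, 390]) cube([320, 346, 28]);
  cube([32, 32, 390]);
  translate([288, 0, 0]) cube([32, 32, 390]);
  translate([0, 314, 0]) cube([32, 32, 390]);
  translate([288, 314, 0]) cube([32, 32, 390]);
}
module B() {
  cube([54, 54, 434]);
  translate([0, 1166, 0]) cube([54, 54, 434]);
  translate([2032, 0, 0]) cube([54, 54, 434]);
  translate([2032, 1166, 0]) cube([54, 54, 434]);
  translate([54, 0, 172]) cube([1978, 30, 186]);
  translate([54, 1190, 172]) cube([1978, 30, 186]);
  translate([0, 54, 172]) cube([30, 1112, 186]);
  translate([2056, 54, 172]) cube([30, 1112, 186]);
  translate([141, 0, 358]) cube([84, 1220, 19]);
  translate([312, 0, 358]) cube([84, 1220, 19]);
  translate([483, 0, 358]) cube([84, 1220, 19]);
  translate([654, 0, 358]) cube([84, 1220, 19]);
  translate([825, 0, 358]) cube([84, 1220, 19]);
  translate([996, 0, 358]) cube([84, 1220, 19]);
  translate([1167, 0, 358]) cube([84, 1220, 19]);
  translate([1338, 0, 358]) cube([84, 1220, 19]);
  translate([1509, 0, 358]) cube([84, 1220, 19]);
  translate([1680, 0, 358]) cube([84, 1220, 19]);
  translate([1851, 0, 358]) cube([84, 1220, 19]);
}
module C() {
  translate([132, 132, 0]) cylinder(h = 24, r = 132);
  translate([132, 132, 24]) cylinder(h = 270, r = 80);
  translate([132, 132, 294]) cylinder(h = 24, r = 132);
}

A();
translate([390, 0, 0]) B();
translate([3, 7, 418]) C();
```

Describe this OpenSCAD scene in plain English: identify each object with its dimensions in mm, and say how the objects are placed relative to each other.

A is a four-legged stool. The seat is 320×346 mm, 28 mm thick, top at z = 418 mm. It stands on four square legs, each 32×32 mm in cross-section, from z = 0 to the seat underside, each flush with a corner of the seat.

B is a bed frame 2086 mm long (x) by 1220 mm wide (y). Four 54×54 mm corner posts, 434 mm tall, at the corners of the footprint. Four rails of 30 mm thickness and 186 mm height run between adjacent posts with their undersides at z = 172 mm, their outer faces flush with the outside of the frame (the two x-running rails run between the posts' inner faces; the two y-running rails run between the posts' inner faces). 11 slats, each 84 mm wide (x) and 19 mm thick, lie across the top of the two x-running rails, running the full 1220 mm width of the frame in y; the slats are evenly spaced along x between the inner faces of the end posts with equal gaps (rounded down to the nearest mm) at the −x end and between each pair — any rounding remainder accumulates at the +x end.

C is a spool: two coaxial disc flanges of radius 132 mm and thickness 24 mm, joined by a core cylinder of radius 80 mm and height 270 mm. The lower flange rests on z = 0 and the three cylinders share a vertical axis.

The bed frame is on the floor beside the stool on its +x side. The spool is on top of the stool.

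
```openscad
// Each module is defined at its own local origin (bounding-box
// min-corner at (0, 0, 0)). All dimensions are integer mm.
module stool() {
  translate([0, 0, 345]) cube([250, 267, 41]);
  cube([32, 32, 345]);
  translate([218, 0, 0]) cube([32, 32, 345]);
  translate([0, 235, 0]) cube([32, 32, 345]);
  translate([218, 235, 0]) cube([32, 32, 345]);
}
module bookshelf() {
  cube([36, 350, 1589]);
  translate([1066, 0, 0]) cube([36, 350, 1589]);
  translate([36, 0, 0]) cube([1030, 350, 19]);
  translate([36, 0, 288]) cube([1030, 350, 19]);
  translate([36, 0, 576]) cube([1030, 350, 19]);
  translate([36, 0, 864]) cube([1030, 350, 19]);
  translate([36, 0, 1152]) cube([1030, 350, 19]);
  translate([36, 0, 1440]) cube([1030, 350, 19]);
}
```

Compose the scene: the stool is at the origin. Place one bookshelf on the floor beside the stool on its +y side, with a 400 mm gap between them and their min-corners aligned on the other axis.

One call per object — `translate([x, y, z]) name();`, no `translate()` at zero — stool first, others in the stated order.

stool();
translate([0, 667, 0]) bookshelf();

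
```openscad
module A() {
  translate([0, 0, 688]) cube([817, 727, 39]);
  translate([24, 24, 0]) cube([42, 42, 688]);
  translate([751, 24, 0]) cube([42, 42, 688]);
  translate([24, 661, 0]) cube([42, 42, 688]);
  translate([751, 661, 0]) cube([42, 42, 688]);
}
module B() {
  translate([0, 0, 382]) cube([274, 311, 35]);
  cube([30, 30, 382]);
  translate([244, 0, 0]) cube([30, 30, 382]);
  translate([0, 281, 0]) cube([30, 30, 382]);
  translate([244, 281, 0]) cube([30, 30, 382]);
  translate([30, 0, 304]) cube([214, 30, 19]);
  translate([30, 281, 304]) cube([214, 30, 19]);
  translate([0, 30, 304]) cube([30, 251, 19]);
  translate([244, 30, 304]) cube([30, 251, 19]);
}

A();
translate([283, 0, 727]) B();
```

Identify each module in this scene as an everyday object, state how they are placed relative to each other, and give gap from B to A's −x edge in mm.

A is a table. B is a stool. The stool is on top of the table. The gap from the stool to the table's −x edge is 283 mm.

The stool's min-x is at 283; the table's min-x is 0; gap = 283 mm.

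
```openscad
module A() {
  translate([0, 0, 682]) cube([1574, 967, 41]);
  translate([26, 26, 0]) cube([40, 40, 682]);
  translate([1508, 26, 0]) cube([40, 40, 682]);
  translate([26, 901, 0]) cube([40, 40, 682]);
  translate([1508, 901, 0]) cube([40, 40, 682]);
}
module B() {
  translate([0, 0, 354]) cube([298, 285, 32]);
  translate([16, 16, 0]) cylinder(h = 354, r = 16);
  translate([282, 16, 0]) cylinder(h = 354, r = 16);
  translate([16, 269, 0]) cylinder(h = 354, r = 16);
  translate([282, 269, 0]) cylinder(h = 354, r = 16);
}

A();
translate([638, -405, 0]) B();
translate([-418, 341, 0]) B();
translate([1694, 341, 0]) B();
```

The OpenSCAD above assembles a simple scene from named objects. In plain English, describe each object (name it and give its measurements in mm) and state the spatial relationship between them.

A is a rectangular dining table. The top is 1574×967×41 mm with its upper surface at z = 723 mm. It stands on four 40×40 mm square legs, each inset 26 mm from the nearest pair of top edges, running from the floor to the underside of the top.

B is a four-legged stool. The seat is a 298×285×32 mm slab whose top surface is at z = 386 mm; four round legs, each 32 mm in diameter, run from the floor (z = 0) to the underside of the seat, each leg's axis is inset half a diameter from the nearest pair of seat edges (so the leg's bounding box is flush with the corner).

Three stools sit around the table at the −y, −x, +x sides.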